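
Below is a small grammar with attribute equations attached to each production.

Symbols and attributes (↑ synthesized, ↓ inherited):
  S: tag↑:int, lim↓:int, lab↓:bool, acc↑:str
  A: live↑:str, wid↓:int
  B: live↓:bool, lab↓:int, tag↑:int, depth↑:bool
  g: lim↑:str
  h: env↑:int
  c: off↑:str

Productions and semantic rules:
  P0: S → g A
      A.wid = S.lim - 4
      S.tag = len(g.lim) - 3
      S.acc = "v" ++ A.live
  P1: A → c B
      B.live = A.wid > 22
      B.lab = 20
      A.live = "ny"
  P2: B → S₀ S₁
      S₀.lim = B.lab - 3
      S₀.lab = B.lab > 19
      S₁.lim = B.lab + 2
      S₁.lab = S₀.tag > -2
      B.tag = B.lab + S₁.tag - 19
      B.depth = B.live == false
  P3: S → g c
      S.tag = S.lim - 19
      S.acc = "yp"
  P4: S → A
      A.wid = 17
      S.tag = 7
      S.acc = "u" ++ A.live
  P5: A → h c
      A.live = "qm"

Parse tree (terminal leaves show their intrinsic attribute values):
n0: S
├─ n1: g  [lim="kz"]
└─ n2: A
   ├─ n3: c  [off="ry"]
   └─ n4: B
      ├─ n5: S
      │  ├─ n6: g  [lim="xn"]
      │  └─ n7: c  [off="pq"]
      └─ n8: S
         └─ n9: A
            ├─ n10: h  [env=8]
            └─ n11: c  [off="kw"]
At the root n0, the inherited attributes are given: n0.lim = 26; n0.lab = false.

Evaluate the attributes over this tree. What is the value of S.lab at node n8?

1. n0.lim = 26  [given at root]
2. n0.lab = false  [given at root]
3. n1.lim = "kz"  [terminal]
4. n2.wid = 22  [S.lim - 4]
5. n3.off = "ry"  [terminal]
6. n4.live = false  [A.wid > 22]
7. n4.lab = 20  [20]
8. n5.lim = 17  [B.lab - 3]
9. n5.lab = true  [B.lab > 19]
10. n6.lim = "xn"  [terminal]
11. n7.off = "pq"  [terminal]
12. n5.tag = -2  [S.lim - 19]
13. n5.acc = "yp"  ["yp"]
14. n8.lim = 22  [B.lab + 2]
15. n8.lab = false  [S₀.tag > -2]
16. n9.wid = 17  [17]
17. n10.env = 8  [terminal]
18. n11.off = "kw"  [terminal]
19. n9.live = "qm"  ["qm"]
20. n8.tag = 7  [7]
21. n8.acc = "uqm"  ["u" ++ A.live]
22. n4.tag = 8  [B.lab + S₁.tag - 19]
23. n4.depth = true  [B.live == false]
24. n2.live = "ny"  ["ny"]
25. n0.tag = -1  [len(g.lim) - 3]
26. n0.acc = "vny"  ["v" ++ A.live]

false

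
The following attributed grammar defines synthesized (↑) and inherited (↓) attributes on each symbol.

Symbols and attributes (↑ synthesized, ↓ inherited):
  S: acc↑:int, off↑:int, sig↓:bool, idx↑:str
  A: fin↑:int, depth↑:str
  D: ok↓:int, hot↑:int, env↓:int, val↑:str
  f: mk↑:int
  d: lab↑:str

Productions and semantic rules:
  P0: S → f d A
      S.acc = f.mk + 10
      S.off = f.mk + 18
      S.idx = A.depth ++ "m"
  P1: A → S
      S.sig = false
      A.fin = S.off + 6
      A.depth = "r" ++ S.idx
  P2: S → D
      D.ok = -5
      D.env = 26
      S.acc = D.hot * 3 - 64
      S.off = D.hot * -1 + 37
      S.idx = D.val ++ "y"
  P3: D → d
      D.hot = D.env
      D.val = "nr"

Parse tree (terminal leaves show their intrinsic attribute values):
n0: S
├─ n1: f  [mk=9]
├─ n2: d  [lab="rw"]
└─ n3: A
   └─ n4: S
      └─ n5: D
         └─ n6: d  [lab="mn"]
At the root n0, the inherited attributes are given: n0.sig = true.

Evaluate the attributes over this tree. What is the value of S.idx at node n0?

"rnrym"

1. n0.sig = true  [given at root]
2. n1.mk = 9  [terminal]
3. n2.lab = "rw"  [terminal]
4. n4.sig = false  [false]
5. n5.ok = -5  [-5]
6. n5.env = 26  [26]
7. n6.lab = "mn"  [terminal]
8. n5.hot = 26  [D.env]
9. n5.val = "nr"  ["nr"]
10. n4.acc = 14  [D.hot * 3 - 64]
11. n4.off = 11  [D.hot * -1 + 37]
12. n4.idx = "nry"  [D.val ++ "y"]
13. n3.fin = 17  [S.off + 6]
14. n3.depth = "rnry"  ["r" ++ S.idx]
15. n0.acc = 19  [f.mk + 10]
16. n0.off = 27  [f.mk + 18]
17. n0.idx = "rnrym"  [A.depth ++ "m"]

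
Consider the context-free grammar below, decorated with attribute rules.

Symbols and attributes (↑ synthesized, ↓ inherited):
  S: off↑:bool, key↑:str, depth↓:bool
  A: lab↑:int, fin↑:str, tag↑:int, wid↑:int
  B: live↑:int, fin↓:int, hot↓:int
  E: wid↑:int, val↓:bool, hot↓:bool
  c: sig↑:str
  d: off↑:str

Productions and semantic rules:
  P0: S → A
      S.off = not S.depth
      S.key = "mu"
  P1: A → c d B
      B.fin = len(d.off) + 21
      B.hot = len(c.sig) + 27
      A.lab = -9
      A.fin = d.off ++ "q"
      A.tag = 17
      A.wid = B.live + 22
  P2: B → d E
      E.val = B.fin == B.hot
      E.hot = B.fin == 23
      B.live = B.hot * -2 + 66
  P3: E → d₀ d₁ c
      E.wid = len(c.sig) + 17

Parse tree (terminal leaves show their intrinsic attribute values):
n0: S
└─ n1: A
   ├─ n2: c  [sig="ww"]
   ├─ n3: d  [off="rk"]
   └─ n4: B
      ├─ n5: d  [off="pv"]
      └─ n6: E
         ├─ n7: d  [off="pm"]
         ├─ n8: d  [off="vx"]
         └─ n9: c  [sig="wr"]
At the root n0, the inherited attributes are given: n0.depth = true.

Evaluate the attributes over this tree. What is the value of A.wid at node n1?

30

1. n0.depth = true  [given at root]
2. n2.sig = "ww"  [terminal]
3. n3.off = "rk"  [terminal]
4. n4.fin = 23  [len(d.off) + 21]
5. n4.hot = 29  [len(c.sig) + 27]
6. n5.off = "pv"  [terminal]
7. n6.val = false  [B.fin == B.hot]
8. n6.hot = true  [B.fin == 23]
9. n7.off = "pm"  [terminal]
10. n8.off = "vx"  [terminal]
11. n9.sig = "wr"  [terminal]
12. n6.wid = 19  [len(c.sig) + 17]
13. n4.live = 8  [B.hot * -2 + 66]
14. n1.lab = -9  [-9]
15. n1.fin = "rkq"  [d.off ++ "q"]
16. n1.tag = 17  [17]
17. n1.wid = 30  [B.live + 22]
18. n0.off = false  [not S.depth]
19. n0.key = "mu"  ["mu"]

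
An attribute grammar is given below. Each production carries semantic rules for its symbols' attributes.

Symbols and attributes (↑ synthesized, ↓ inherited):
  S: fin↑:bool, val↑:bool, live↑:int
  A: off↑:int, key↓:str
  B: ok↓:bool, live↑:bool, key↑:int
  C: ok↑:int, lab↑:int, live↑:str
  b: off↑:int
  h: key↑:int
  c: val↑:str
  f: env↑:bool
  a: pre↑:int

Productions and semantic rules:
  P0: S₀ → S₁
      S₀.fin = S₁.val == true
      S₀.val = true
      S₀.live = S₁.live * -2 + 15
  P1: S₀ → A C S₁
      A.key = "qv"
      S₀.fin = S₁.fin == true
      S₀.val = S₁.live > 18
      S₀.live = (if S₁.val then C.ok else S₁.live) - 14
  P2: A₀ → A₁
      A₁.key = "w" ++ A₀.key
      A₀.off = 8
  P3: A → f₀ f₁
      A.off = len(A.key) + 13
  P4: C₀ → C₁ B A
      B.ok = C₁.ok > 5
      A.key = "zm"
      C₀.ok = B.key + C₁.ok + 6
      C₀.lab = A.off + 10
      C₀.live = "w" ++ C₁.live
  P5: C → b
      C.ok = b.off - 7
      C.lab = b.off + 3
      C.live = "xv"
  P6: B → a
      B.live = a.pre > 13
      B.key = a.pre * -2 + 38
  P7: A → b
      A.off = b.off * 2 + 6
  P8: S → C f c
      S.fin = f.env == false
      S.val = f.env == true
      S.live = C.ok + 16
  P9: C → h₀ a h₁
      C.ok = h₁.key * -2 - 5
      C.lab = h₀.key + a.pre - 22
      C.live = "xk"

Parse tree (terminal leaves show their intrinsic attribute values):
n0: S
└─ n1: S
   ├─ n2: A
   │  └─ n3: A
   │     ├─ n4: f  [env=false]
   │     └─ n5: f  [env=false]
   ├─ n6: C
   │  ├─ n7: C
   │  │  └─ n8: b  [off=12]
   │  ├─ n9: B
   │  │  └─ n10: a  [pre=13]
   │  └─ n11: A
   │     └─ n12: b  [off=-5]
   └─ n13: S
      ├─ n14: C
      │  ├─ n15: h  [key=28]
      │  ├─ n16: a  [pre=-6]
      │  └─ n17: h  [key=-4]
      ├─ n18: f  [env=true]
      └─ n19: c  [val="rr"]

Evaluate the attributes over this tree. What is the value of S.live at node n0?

1. n2.key = "qv"  ["qv"]
2. n3.key = "wqv"  ["w" ++ A₀.key]
3. n4.env = false  [terminal]
4. n5.env = false  [terminal]
5. n3.off = 16  [len(A.key) + 13]
6. n2.off = 8  [8]
7. n8.off = 12  [terminal]
8. n7.ok = 5  [b.off - 7]
9. n7.lab = 15  [b.off + 3]
10. n7.live = "xv"  ["xv"]
11. n9.ok = false  [C₁.ok > 5]
12. n10.pre = 13  [terminal]
13. n9.live = false  [a.pre > 13]
14. n9.key = 12  [a.pre * -2 + 38]
15. n11.key = "zm"  ["zm"]
16. n12.off = -5  [terminal]
17. n11.off = -4  [b.off * 2 + 6]
18. n6.ok = 23  [B.key + C₁.ok + 6]
19. n6.lab = 6  [A.off + 10]
20. n6.live = "wxv"  ["w" ++ C₁.live]
21. n15.key = 28  [terminal]
22. n16.pre = -6  [terminal]
23. n17.key = -4  [terminal]
24. n14.ok = 3  [h₁.key * -2 - 5]
25. n14.lab = 0  [h₀.key + a.pre - 22]
26. n14.live = "xk"  ["xk"]
27. n18.env = true  [terminal]
28. n19.val = "rr"  [terminal]
29. n13.fin = false  [f.env == false]
30. n13.val = true  [f.env == true]
31. n13.live = 19  [C.ok + 16]
32. n1.fin = false  [S₁.fin == true]
33. n1.val = true  [S₁.live > 18]
34. n1.live = 9  [(if S₁.val then C.ok else S₁.live) - 14]
35. n0.fin = true  [S₁.val == true]
36. n0.val = true  [true]
37. n0.live = -3  [S₁.live * -2 + 15]

-3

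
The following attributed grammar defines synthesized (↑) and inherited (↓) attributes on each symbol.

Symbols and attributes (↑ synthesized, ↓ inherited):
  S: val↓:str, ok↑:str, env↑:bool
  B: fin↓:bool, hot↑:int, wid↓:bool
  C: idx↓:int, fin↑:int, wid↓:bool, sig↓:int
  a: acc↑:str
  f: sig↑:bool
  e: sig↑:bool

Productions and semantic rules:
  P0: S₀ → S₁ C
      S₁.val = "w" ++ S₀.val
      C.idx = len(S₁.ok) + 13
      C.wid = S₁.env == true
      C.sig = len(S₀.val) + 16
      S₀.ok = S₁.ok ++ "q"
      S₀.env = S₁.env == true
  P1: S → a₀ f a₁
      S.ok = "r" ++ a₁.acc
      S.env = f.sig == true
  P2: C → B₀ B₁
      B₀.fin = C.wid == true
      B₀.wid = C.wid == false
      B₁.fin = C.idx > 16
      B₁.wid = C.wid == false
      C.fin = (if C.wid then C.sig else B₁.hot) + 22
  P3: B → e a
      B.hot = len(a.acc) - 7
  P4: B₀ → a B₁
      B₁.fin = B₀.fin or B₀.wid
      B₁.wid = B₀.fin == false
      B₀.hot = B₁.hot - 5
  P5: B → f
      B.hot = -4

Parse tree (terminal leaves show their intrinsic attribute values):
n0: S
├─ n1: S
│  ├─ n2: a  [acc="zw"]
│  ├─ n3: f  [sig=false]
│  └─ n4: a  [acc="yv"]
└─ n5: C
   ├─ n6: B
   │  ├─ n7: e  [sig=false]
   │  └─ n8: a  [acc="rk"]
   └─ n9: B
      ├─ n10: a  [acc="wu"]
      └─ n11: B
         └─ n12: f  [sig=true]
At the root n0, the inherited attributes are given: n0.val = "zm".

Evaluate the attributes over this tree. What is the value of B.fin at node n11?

1. n0.val = "zm"  [given at root]
2. n1.val = "wzm"  ["w" ++ S₀.val]
3. n2.acc = "zw"  [terminal]
4. n3.sig = false  [terminal]
5. n4.acc = "yv"  [terminal]
6. n1.ok = "ryv"  ["r" ++ a₁.acc]
7. n1.env = false  [f.sig == true]
8. n5.idx = 16  [len(S₁.ok) + 13]
9. n5.wid = false  [S₁.env == true]
10. n5.sig = 18  [len(S₀.val) + 16]
11. n6.fin = false  [C.wid == true]
12. n6.wid = true  [C.wid == false]
13. n7.sig = false  [terminal]
14. n8.acc = "rk"  [terminal]
15. n6.hot = -5  [len(a.acc) - 7]
16. n9.fin = false  [C.idx > 16]
17. n9.wid = true  [C.wid == false]
18. n10.acc = "wu"  [terminal]
19. n11.fin = true  [B₀.fin or B₀.wid]
20. n11.wid = true  [B₀.fin == false]
21. n12.sig = true  [terminal]
22. n11.hot = -4  [-4]
23. n9.hot = -9  [B₁.hot - 5]
24. n5.fin = 13  [(if C.wid then C.sig else B₁.hot) + 22]
25. n0.ok = "ryvq"  [S₁.ok ++ "q"]
26. n0.env = false  [S₁.env == true]

true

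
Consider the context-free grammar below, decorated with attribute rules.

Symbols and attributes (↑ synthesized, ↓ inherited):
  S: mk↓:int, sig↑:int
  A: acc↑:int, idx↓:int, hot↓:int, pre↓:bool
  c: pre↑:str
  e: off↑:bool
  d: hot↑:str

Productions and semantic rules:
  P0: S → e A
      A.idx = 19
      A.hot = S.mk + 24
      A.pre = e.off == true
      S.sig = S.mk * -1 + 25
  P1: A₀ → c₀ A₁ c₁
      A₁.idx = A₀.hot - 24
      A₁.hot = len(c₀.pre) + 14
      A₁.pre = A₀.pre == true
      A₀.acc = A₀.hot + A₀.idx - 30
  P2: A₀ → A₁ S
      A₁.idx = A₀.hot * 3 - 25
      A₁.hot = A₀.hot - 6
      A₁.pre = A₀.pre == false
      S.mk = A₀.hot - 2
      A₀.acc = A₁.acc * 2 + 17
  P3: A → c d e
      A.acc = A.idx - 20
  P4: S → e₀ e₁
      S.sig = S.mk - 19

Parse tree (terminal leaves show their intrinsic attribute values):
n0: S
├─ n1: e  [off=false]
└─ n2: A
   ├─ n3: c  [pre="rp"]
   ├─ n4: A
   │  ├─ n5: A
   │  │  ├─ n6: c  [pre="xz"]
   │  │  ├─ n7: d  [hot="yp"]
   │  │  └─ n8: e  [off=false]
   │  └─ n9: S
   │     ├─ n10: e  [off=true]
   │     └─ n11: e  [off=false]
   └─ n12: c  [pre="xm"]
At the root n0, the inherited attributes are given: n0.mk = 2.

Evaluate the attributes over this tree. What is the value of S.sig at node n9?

1. n0.mk = 2  [given at root]
2. n1.off = false  [terminal]
3. n2.idx = 19  [19]
4. n2.hot = 26  [S.mk + 24]
5. n2.pre = false  [e.off == true]
6. n3.pre = "rp"  [terminal]
7. n4.idx = 2  [A₀.hot - 24]
8. n4.hot = 16  [len(c₀.pre) + 14]
9. n4.pre = false  [A₀.pre == true]
10. n5.idx = 23  [A₀.hot * 3 - 25]
11. n5.hot = 10  [A₀.hot - 6]
12. n5.pre = true  [A₀.pre == false]
13. n6.pre = "xz"  [terminal]
14. n7.hot = "yp"  [terminal]
15. n8.off = false  [terminal]
16. n5.acc = 3  [A.idx - 20]
17. n9.mk = 14  [A₀.hot - 2]
18. n10.off = true  [terminal]
19. n11.off = false  [terminal]
20. n9.sig = -5  [S.mk - 19]
21. n4.acc = 23  [A₁.acc * 2 + 17]
22. n12.pre = "xm"  [terminal]
23. n2.acc = 15  [A₀.hot + A₀.idx - 30]
24. n0.sig = 23  [S.mk * -1 + 25]

-5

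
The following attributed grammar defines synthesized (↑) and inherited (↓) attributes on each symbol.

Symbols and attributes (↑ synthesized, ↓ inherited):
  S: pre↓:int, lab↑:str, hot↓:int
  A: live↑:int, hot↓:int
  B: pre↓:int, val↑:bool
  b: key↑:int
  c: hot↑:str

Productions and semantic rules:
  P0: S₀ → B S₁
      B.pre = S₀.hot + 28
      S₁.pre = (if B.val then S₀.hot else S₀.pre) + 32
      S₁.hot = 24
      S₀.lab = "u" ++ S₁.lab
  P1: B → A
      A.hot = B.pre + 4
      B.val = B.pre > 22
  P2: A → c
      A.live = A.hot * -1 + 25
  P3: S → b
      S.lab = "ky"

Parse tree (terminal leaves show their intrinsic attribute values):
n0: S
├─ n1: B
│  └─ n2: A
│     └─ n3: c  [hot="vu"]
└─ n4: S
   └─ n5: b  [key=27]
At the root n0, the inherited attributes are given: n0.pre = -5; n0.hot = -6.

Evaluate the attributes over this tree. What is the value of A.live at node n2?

-1

1. n0.pre = -5  [given at root]
2. n0.hot = -6  [given at root]
3. n1.pre = 22  [S₀.hot + 28]
4. n2.hot = 26  [B.pre + 4]
5. n3.hot = "vu"  [terminal]
6. n2.live = -1  [A.hot * -1 + 25]
7. n1.val = false  [B.pre > 22]
8. n4.pre = 27  [(if B.val then S₀.hot else S₀.pre) + 32]
9. n4.hot = 24  [24]
10. n5.key = 27  [terminal]
11. n4.lab = "ky"  ["ky"]
12. n0.lab = "uky"  ["u" ++ S₁.lab]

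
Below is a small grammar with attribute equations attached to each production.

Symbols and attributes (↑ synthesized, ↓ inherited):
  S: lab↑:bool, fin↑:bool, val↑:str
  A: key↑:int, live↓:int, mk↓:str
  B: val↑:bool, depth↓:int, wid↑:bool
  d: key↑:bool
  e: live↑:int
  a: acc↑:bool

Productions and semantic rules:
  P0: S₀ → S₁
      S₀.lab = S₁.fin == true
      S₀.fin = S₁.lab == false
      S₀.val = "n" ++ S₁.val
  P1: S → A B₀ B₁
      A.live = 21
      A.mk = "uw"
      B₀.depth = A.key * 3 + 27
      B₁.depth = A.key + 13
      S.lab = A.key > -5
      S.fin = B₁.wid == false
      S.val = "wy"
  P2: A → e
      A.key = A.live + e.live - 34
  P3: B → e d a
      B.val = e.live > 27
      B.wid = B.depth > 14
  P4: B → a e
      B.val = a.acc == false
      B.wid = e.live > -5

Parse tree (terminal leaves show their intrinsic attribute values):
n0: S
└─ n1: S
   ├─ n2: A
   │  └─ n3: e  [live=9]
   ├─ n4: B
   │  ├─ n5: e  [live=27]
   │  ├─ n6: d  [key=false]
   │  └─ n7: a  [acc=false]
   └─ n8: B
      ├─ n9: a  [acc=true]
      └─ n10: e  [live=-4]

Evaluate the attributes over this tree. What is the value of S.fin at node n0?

1. n2.live = 21  [21]
2. n2.mk = "uw"  ["uw"]
3. n3.live = 9  [terminal]
4. n2.key = -4  [A.live + e.live - 34]
5. n4.depth = 15  [A.key * 3 + 27]
6. n5.live = 27  [terminal]
7. n6.key = false  [terminal]
8. n7.acc = false  [terminal]
9. n4.val = false  [e.live > 27]
10. n4.wid = true  [B.depth > 14]
11. n8.depth = 9  [A.key + 13]
12. n9.acc = true  [terminal]
13. n10.live = -4  [terminal]
14. n8.val = false  [a.acc == false]
15. n8.wid = true  [e.live > -5]
16. n1.lab = true  [A.key > -5]
17. n1.fin = false  [B₁.wid == false]
18. n1.val = "wy"  ["wy"]
19. n0.lab = false  [S₁.fin == true]
20. n0.fin = false  [S₁.lab == false]
21. n0.val = "nwy"  ["n" ++ S₁.val]

false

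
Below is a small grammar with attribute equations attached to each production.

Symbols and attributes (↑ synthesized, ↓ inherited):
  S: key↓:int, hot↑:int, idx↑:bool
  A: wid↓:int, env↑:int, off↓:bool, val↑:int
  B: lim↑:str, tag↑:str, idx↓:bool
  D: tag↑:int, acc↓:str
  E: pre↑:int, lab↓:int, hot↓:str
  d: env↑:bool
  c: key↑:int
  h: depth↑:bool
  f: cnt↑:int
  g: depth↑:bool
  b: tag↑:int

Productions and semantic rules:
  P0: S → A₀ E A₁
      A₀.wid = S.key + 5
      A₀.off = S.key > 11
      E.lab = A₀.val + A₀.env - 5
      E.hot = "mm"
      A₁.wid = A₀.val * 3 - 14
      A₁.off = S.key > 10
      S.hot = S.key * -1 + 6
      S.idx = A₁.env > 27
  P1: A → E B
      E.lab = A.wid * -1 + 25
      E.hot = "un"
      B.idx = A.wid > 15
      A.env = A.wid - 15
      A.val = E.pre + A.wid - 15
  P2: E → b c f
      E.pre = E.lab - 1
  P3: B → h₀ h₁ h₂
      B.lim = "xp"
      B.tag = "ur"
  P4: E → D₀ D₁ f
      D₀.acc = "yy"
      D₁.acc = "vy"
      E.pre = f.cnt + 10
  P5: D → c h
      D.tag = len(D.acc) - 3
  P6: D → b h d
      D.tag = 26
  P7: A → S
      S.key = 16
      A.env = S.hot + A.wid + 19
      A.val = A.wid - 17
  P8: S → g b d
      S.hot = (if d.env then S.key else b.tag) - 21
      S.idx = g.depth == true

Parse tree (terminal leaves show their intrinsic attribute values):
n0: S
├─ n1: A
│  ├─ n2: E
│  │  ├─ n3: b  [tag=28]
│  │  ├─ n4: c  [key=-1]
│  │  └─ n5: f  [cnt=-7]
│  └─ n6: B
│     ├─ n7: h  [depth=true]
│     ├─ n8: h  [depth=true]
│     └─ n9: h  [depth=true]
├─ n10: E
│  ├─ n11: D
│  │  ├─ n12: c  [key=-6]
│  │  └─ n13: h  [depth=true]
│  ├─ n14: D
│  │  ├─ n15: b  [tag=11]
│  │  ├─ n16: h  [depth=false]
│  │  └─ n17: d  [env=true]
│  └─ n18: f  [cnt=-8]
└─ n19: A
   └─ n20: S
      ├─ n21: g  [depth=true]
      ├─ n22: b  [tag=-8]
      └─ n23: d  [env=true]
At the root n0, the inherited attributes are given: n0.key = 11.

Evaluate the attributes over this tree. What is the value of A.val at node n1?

9

1. n0.key = 11  [given at root]
2. n1.wid = 16  [S.key + 5]
3. n1.off = false  [S.key > 11]
4. n2.lab = 9  [A.wid * -1 + 25]
5. n2.hot = "un"  ["un"]
6. n3.tag = 28  [terminal]
7. n4.key = -1  [terminal]
8. n5.cnt = -7  [terminal]
9. n2.pre = 8  [E.lab - 1]
10. n6.idx = true  [A.wid > 15]
11. n7.depth = true  [terminal]
12. n8.depth = true  [terminal]
13. n9.depth = true  [terminal]
14. n6.lim = "xp"  ["xp"]
15. n6.tag = "ur"  ["ur"]
16. n1.env = 1  [A.wid - 15]
17. n1.val = 9  [E.pre + A.wid - 15]
18. n10.lab = 5  [A₀.val + A₀.env - 5]
19. n10.hot = "mm"  ["mm"]
20. n11.acc = "yy"  ["yy"]
21. n12.key = -6  [terminal]
22. n13.depth = true  [terminal]
23. n11.tag = -1  [len(D.acc) - 3]
24. n14.acc = "vy"  ["vy"]
25. n15.tag = 11  [terminal]
26. n16.depth = false  [terminal]
27. n17.env = true  [terminal]
28. n14.tag = 26  [26]
29. n18.cnt = -8  [terminal]
30. n10.pre = 2  [f.cnt + 10]
31. n19.wid = 13  [A₀.val * 3 - 14]
32. n19.off = true  [S.key > 10]
33. n20.key = 16  [16]
34. n21.depth = true  [terminal]
35. n22.tag = -8  [terminal]
36. n23.env = true  [terminal]
37. n20.hot = -5  [(if d.env then S.key else b.tag) - 21]
38. n20.idx = true  [g.depth == true]
39. n19.env = 27  [S.hot + A.wid + 19]
40. n19.val = -4  [A.wid - 17]
41. n0.hot = -5  [S.key * -1 + 6]
42. n0.idx = false  [A₁.env > 27]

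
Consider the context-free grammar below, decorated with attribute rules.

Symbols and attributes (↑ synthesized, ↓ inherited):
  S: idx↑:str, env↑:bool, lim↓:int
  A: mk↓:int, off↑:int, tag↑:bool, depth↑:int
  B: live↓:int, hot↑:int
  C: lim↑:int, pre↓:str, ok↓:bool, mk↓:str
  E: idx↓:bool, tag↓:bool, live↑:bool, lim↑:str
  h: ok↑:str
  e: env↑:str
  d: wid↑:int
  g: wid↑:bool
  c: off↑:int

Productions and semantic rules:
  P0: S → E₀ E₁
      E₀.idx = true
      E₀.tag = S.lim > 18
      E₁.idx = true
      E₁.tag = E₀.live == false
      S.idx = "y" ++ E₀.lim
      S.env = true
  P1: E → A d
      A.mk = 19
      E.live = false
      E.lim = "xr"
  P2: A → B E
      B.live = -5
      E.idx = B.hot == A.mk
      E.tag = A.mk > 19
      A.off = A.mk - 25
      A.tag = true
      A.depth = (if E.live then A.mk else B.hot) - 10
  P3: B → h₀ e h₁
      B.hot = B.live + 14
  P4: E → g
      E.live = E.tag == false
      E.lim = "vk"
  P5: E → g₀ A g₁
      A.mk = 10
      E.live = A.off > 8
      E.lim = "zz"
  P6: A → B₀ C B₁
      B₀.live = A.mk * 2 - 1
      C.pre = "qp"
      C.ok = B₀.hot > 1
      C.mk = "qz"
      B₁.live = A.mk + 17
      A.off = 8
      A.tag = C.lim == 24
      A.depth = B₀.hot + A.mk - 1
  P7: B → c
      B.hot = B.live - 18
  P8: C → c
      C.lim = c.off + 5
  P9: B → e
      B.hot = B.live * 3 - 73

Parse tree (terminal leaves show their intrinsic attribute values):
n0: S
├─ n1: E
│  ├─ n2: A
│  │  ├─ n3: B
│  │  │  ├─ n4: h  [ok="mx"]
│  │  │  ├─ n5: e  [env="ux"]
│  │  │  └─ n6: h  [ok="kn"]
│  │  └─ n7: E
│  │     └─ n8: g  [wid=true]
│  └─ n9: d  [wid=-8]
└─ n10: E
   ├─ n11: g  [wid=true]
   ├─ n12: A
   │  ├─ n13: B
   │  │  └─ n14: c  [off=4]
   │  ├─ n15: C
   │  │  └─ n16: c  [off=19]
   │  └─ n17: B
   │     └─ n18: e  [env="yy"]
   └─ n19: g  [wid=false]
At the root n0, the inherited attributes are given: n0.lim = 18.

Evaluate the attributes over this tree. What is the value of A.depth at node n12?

10

1. n0.lim = 18  [given at root]
2. n1.idx = true  [true]
3. n1.tag = false  [S.lim > 18]
4. n2.mk = 19  [19]
5. n3.live = -5  [-5]
6. n4.ok = "mx"  [terminal]
7. n5.env = "ux"  [terminal]
8. n6.ok = "kn"  [terminal]
9. n3.hot = 9  [B.live + 14]
10. n7.idx = false  [B.hot == A.mk]
11. n7.tag = false  [A.mk > 19]
12. n8.wid = true  [terminal]
13. n7.live = true  [E.tag == false]
14. n7.lim = "vk"  ["vk"]
15. n2.off = -6  [A.mk - 25]
16. n2.tag = true  [true]
17. n2.depth = 9  [(if E.live then A.mk else B.hot) - 10]
18. n9.wid = -8  [terminal]
19. n1.live = false  [false]
20. n1.lim = "xr"  ["xr"]
21. n10.idx = true  [true]
22. n10.tag = true  [E₀.live == false]
23. n11.wid = true  [terminal]
24. n12.mk = 10  [10]
25. n13.live = 19  [A.mk * 2 - 1]
26. n14.off = 4  [terminal]
27. n13.hot = 1  [B.live - 18]
28. n15.pre = "qp"  ["qp"]
29. n15.ok = false  [B₀.hot > 1]
30. n15.mk = "qz"  ["qz"]
31. n16.off = 19  [terminal]
32. n15.lim = 24  [c.off + 5]
33. n17.live = 27  [A.mk + 17]
34. n18.env = "yy"  [terminal]
35. n17.hot = 8  [B.live * 3 - 73]
36. n12.off = 8  [8]
37. n12.tag = true  [C.lim == 24]
38. n12.depth = 10  [B₀.hot + A.mk - 1]
39. n19.wid = false  [terminal]
40. n10.live = false  [A.off > 8]
41. n10.lim = "zz"  ["zz"]
42. n0.idx = "yxr"  ["y" ++ E₀.lim]
43. n0.env = true  [true]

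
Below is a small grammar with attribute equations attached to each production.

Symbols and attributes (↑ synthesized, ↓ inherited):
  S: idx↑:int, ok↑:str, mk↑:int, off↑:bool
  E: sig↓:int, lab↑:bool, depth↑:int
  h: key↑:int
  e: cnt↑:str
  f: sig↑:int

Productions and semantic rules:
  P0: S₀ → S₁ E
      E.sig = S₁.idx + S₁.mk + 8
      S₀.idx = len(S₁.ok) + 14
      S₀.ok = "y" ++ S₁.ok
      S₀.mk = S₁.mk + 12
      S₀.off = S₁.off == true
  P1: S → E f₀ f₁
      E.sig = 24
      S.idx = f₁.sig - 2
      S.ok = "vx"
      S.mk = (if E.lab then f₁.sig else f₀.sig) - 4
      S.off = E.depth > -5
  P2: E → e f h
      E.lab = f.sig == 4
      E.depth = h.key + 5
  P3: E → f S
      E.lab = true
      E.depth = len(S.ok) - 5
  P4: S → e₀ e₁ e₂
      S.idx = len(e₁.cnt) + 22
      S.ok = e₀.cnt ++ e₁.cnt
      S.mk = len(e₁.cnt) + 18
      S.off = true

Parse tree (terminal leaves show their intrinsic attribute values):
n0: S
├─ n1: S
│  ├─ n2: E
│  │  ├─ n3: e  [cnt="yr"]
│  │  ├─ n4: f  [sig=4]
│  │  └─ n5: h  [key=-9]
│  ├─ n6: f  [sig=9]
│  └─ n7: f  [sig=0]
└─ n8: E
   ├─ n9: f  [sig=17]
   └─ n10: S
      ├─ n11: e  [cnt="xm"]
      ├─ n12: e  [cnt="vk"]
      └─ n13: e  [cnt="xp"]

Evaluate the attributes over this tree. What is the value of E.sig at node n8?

1. n2.sig = 24  [24]
2. n3.cnt = "yr"  [terminal]
3. n4.sig = 4  [terminal]
4. n5.key = -9  [terminal]
5. n2.lab = true  [f.sig == 4]
6. n2.depth = -4  [h.key + 5]
7. n6.sig = 9  [terminal]
8. n7.sig = 0  [terminal]
9. n1.idx = -2  [f₁.sig - 2]
10. n1.ok = "vx"  ["vx"]
11. n1.mk = -4  [(if E.lab then f₁.sig else f₀.sig) - 4]
12. n1.off = true  [E.depth > -5]
13. n8.sig = 2  [S₁.idx + S₁.mk + 8]
14. n9.sig = 17  [terminal]
15. n11.cnt = "xm"  [terminal]
16. n12.cnt = "vk"  [terminal]
17. n13.cnt = "xp"  [terminal]
18. n10.idx = 24  [len(e₁.cnt) + 22]
19. n10.ok = "xmvk"  [e₀.cnt ++ e₁.cnt]
20. n10.mk = 20  [len(e₁.cnt) + 18]
21. n10.off = true  [true]
22. n8.lab = true  [true]
23. n8.depth = -1  [len(S.ok) - 5]
24. n0.idx = 16  [len(S₁.ok) + 14]
25. n0.ok = "yvx"  ["y" ++ S₁.ok]
26. n0.mk = 8  [S₁.mk + 12]
27. n0.off = true  [S₁.off == true]

2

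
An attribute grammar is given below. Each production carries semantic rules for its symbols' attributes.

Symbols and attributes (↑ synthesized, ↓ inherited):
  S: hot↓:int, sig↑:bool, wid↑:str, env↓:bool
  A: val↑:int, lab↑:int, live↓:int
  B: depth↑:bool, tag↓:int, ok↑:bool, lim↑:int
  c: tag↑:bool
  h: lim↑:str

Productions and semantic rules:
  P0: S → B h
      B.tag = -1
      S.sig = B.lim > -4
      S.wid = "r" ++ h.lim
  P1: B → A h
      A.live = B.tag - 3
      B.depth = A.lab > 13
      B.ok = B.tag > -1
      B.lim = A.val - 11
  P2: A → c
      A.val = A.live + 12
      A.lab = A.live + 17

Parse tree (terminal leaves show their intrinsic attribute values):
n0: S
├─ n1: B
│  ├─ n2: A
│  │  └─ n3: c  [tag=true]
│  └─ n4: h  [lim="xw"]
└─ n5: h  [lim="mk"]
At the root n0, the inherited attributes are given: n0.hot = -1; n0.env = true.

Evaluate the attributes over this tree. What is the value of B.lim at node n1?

-3

1. n0.hot = -1  [given at root]
2. n0.env = true  [given at root]
3. n1.tag = -1  [-1]
4. n2.live = -4  [B.tag - 3]
5. n3.tag = true  [terminal]
6. n2.val = 8  [A.live + 12]
7. n2.lab = 13  [A.live + 17]
8. n4.lim = "xw"  [terminal]
9. n1.depth = false  [A.lab > 13]
10. n1.ok = false  [B.tag > -1]
11. n1.lim = -3  [A.val - 11]
12. n5.lim = "mk"  [terminal]
13. n0.sig = true  [B.lim > -4]
14. n0.wid = "rmk"  ["r" ++ h.lim]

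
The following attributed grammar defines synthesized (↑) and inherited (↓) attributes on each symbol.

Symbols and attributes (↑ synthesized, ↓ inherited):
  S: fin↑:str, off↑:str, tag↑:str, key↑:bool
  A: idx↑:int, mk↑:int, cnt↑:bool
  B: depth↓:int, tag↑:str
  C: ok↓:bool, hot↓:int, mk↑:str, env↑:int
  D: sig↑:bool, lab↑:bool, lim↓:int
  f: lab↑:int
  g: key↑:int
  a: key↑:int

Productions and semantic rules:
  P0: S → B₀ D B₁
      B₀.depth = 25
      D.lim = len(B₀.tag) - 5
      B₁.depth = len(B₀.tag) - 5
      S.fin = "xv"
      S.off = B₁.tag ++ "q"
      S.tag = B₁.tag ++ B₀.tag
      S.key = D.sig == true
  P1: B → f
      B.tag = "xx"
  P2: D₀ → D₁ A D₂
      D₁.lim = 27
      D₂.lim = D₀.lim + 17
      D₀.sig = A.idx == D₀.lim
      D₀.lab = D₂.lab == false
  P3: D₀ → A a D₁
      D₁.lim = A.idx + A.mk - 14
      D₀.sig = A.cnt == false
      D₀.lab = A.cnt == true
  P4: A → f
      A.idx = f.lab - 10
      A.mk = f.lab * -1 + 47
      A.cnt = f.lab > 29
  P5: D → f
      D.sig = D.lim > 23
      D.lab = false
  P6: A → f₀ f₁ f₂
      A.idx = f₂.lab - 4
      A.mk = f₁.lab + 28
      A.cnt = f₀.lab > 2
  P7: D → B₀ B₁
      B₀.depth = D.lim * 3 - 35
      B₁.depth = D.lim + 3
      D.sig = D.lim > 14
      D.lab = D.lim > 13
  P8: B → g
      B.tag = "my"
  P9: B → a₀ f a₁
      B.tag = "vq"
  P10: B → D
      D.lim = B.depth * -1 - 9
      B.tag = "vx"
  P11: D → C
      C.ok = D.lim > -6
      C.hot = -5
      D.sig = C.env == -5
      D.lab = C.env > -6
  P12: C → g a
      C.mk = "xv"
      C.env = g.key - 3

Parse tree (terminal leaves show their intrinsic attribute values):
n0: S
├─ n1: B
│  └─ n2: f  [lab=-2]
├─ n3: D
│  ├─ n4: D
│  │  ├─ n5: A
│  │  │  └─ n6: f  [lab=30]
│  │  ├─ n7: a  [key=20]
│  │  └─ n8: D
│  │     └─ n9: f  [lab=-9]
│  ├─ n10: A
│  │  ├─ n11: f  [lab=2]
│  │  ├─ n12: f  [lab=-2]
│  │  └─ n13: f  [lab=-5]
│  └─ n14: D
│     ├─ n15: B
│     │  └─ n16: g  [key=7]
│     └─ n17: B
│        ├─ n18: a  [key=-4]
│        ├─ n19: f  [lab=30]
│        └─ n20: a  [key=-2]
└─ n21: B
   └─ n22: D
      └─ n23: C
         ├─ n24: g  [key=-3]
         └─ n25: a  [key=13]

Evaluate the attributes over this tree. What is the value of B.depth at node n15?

7

1. n1.depth = 25  [25]
2. n2.lab = -2  [terminal]
3. n1.tag = "xx"  ["xx"]
4. n3.lim = -3  [len(B₀.tag) - 5]
5. n4.lim = 27  [27]
6. n6.lab = 30  [terminal]
7. n5.idx = 20  [f.lab - 10]
8. n5.mk = 17  [f.lab * -1 + 47]
9. n5.cnt = true  [f.lab > 29]
10. n7.key = 20  [terminal]
11. n8.lim = 23  [A.idx + A.mk - 14]
12. n9.lab = -9  [terminal]
13. n8.sig = false  [D.lim > 23]
14. n8.lab = false  [false]
15. n4.sig = false  [A.cnt == false]
16. n4.lab = true  [A.cnt == true]
17. n11.lab = 2  [terminal]
18. n12.lab = -2  [terminal]
19. n13.lab = -5  [terminal]
20. n10.idx = -9  [f₂.lab - 4]
21. n10.mk = 26  [f₁.lab + 28]
22. n10.cnt = false  [f₀.lab > 2]
23. n14.lim = 14  [D₀.lim + 17]
24. n15.depth = 7  [D.lim * 3 - 35]
25. n16.key = 7  [terminal]
26. n15.tag = "my"  ["my"]
27. n17.depth = 17  [D.lim + 3]
28. n18.key = -4  [terminal]
29. n19.lab = 30  [terminal]
30. n20.key = -2  [terminal]
31. n17.tag = "vq"  ["vq"]
32. n14.sig = false  [D.lim > 14]
33. n14.lab = true  [D.lim > 13]
34. n3.sig = false  [A.idx == D₀.lim]
35. n3.lab = false  [D₂.lab == false]
36. n21.depth = -3  [len(B₀.tag) - 5]
37. n22.lim = -6  [B.depth * -1 - 9]
38. n23.ok = false  [D.lim > -6]
39. n23.hot = -5  [-5]
40. n24.key = -3  [terminal]
41. n25.key = 13  [terminal]
42. n23.mk = "xv"  ["xv"]
43. n23.env = -6  [g.key - 3]
44. n22.sig = false  [C.env == -5]
45. n22.lab = false  [C.env > -6]
46. n21.tag = "vx"  ["vx"]
47. n0.fin = "xv"  ["xv"]
48. n0.off = "vxq"  [B₁.tag ++ "q"]
49. n0.tag = "vxxx"  [B₁.tag ++ B₀.tag]
50. n0.key = false  [D.sig == true]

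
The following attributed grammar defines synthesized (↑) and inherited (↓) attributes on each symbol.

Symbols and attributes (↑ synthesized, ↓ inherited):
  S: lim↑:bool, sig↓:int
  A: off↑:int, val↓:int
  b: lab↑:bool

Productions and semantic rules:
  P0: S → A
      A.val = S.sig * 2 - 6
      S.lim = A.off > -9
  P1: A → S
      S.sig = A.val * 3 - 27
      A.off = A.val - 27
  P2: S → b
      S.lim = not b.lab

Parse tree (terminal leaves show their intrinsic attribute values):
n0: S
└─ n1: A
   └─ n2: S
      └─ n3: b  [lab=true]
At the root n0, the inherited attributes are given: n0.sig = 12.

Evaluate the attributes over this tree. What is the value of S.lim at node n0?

false

1. n0.sig = 12  [given at root]
2. n1.val = 18  [S.sig * 2 - 6]
3. n2.sig = 27  [A.val * 3 - 27]
4. n3.lab = true  [terminal]
5. n2.lim = false  [not b.lab]
6. n1.off = -9  [A.val - 27]
7. n0.lim = false  [A.off > -9]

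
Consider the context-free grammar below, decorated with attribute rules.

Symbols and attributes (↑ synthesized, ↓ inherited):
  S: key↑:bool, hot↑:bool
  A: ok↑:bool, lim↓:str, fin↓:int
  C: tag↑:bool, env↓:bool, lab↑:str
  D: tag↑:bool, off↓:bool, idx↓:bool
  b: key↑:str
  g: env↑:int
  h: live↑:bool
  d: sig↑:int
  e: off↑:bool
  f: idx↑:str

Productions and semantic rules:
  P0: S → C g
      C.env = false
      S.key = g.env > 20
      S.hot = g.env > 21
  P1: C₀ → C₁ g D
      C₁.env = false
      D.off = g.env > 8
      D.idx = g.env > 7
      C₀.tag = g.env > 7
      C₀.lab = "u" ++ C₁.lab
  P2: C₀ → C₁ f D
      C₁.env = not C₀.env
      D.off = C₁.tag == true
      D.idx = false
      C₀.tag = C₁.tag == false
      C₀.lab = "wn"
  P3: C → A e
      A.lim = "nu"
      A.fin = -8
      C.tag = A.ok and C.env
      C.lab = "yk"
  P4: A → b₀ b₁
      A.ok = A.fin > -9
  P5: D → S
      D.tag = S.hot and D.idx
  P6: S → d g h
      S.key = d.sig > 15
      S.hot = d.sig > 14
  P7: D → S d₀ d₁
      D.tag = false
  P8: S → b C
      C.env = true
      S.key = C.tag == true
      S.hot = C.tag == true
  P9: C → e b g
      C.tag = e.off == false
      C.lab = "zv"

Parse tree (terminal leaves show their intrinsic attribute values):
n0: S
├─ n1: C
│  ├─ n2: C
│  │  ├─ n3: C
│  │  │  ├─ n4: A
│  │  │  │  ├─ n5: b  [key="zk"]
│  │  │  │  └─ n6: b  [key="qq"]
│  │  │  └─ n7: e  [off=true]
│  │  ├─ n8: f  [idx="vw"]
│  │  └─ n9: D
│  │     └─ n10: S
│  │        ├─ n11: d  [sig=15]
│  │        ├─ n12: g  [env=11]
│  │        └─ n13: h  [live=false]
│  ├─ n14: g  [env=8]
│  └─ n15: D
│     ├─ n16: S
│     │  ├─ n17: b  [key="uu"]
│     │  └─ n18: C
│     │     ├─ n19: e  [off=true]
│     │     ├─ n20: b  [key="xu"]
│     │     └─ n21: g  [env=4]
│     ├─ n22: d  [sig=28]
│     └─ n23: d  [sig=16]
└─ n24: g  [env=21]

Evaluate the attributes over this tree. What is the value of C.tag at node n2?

false

1. n1.env = false  [false]
2. n2.env = false  [false]
3. n3.env = true  [not C₀.env]
4. n4.lim = "nu"  ["nu"]
5. n4.fin = -8  [-8]
6. n5.key = "zk"  [terminal]
7. n6.key = "qq"  [terminal]
8. n4.ok = true  [A.fin > -9]
9. n7.off = true  [terminal]
10. n3.tag = true  [A.ok and C.env]
11. n3.lab = "yk"  ["yk"]
12. n8.idx = "vw"  [terminal]
13. n9.off = true  [C₁.tag == true]
14. n9.idx = false  [false]
15. n11.sig = 15  [terminal]
16. n12.env = 11  [terminal]
17. n13.live = false  [terminal]
18. n10.key = false  [d.sig > 15]
19. n10.hot = true  [d.sig > 14]
20. n9.tag = false  [S.hot and D.idx]
21. n2.tag = false  [C₁.tag == false]
22. n2.lab = "wn"  ["wn"]
23. n14.env = 8  [terminal]
24. n15.off = false  [g.env > 8]
25. n15.idx = true  [g.env > 7]
26. n17.key = "uu"  [terminal]
27. n18.env = true  [true]
28. n19.off = true  [terminal]
29. n20.key = "xu"  [terminal]
30. n21.env = 4  [terminal]
31. n18.tag = false  [e.off == false]
32. n18.lab = "zv"  ["zv"]
33. n16.key = false  [C.tag == true]
34. n16.hot = false  [C.tag == true]
35. n22.sig = 28  [terminal]
36. n23.sig = 16  [terminal]
37. n15.tag = false  [false]
38. n1.tag = true  [g.env > 7]
39. n1.lab = "uwn"  ["u" ++ C₁.lab]
40. n24.env = 21  [terminal]
41. n0.key = true  [g.env > 20]
42. n0.hot = false  [g.env > 21]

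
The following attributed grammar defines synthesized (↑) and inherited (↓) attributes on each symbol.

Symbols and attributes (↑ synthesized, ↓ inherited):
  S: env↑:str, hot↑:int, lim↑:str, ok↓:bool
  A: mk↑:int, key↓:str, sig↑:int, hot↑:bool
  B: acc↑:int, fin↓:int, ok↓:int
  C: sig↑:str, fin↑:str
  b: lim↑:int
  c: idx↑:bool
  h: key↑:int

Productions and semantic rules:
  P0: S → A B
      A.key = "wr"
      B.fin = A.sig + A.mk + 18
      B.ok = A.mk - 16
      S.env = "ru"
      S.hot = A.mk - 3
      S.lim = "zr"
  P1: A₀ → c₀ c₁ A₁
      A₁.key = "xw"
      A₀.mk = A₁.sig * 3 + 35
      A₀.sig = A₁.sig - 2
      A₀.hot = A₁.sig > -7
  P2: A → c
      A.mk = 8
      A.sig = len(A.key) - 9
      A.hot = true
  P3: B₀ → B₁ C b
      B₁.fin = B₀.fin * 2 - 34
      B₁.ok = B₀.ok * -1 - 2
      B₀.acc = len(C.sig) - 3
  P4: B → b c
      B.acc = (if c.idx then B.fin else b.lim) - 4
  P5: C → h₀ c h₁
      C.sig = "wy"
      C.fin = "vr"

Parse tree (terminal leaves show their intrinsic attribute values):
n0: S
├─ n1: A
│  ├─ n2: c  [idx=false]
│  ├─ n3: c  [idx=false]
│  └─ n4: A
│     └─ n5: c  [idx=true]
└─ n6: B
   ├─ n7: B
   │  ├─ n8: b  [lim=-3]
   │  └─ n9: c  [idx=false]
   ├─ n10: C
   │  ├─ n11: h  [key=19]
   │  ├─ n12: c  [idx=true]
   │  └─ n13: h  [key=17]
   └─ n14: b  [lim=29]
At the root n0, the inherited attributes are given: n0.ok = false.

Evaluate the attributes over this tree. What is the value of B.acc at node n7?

-7

1. n0.ok = false  [given at root]
2. n1.key = "wr"  ["wr"]
3. n2.idx = false  [terminal]
4. n3.idx = false  [terminal]
5. n4.key = "xw"  ["xw"]
6. n5.idx = true  [terminal]
7. n4.mk = 8  [8]
8. n4.sig = -7  [len(A.key) - 9]
9. n4.hot = true  [true]
10. n1.mk = 14  [A₁.sig * 3 + 35]
11. n1.sig = -9  [A₁.sig - 2]
12. n1.hot = false  [A₁.sig > -7]
13. n6.fin = 23  [A.sig + A.mk + 18]
14. n6.ok = -2  [A.mk - 16]
15. n7.fin = 12  [B₀.fin * 2 - 34]
16. n7.ok = 0  [B₀.ok * -1 - 2]
17. n8.lim = -3  [terminal]
18. n9.idx = false  [terminal]
19. n7.acc = -7  [(if c.idx then B.fin else b.lim) - 4]
20. n11.key = 19  [terminal]
21. n12.idx = true  [terminal]
22. n13.key = 17  [terminal]
23. n10.sig = "wy"  ["wy"]
24. n10.fin = "vr"  ["vr"]
25. n14.lim = 29  [terminal]
26. n6.acc = -1  [len(C.sig) - 3]
27. n0.env = "ru"  ["ru"]
28. n0.hot = 11  [A.mk - 3]
29. n0.lim = "zr"  ["zr"]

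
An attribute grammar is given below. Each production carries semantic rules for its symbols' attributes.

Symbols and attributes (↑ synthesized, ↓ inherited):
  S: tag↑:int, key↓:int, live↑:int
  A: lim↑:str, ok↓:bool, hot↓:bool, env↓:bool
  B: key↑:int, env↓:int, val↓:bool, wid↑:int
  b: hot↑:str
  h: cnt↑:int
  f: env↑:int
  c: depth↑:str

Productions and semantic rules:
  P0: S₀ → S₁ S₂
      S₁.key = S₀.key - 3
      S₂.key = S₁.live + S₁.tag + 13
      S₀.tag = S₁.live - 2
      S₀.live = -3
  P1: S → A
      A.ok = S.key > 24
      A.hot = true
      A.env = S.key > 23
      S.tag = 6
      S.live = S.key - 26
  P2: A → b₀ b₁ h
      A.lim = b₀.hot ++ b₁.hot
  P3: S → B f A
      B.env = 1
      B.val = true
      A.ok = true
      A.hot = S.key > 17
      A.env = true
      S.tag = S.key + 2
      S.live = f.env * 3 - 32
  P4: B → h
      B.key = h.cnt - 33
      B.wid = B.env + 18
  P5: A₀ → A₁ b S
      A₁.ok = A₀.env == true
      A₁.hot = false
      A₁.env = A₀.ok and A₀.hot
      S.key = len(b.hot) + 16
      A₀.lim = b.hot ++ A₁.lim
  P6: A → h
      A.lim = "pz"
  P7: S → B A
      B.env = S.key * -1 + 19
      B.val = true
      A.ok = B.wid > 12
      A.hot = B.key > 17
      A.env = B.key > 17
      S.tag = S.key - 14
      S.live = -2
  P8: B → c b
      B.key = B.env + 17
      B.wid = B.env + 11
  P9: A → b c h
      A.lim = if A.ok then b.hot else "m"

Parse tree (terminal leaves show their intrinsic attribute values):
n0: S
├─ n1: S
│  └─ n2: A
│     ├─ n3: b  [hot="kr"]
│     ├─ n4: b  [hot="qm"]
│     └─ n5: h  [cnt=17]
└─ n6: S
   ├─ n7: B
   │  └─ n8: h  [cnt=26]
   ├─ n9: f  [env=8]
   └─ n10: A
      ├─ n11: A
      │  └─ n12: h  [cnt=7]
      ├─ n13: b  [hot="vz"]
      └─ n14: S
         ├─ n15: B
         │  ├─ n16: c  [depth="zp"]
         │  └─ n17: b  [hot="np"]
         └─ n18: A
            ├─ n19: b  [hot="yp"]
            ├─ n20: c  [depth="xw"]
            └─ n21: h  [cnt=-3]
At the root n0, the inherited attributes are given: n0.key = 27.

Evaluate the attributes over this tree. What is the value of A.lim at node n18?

"m"

1. n0.key = 27  [given at root]
2. n1.key = 24  [S₀.key - 3]
3. n2.ok = false  [S.key > 24]
4. n2.hot = true  [true]
5. n2.env = true  [S.key > 23]
6. n3.hot = "kr"  [terminal]
7. n4.hot = "qm"  [terminal]
8. n5.cnt = 17  [terminal]
9. n2.lim = "krqm"  [b₀.hot ++ b₁.hot]
10. n1.tag = 6  [6]
11. n1.live = -2  [S.key - 26]
12. n6.key = 17  [S₁.live + S₁.tag + 13]
13. n7.env = 1  [1]
14. n7.val = true  [true]
15. n8.cnt = 26  [terminal]
16. n7.key = -7  [h.cnt - 33]
17. n7.wid = 19  [B.env + 18]
18. n9.env = 8  [terminal]
19. n10.ok = true  [true]
20. n10.hot = false  [S.key > 17]
21. n10.env = true  [true]
22. n11.ok = true  [A₀.env == true]
23. n11.hot = false  [false]
24. n11.env = false  [A₀.ok and A₀.hot]
25. n12.cnt = 7  [terminal]
26. n11.lim = "pz"  ["pz"]
27. n13.hot = "vz"  [terminal]
28. n14.key = 18  [len(b.hot) + 16]
29. n15.env = 1  [S.key * -1 + 19]
30. n15.val = true  [true]
31. n16.depth = "zp"  [terminal]
32. n17.hot = "np"  [terminal]
33. n15.key = 18  [B.env + 17]
34. n15.wid = 12  [B.env + 11]
35. n18.ok = false  [B.wid > 12]
36. n18.hot = true  [B.key > 17]
37. n18.env = true  [B.key > 17]
38. n19.hot = "yp"  [terminal]
39. n20.depth = "xw"  [terminal]
40. n21.cnt = -3  [terminal]
41. n18.lim = "m"  [if A.ok then b.hot else "m"]
42. n14.tag = 4  [S.key - 14]
43. n14.live = -2  [-2]
44. n10.lim = "vzpz"  [b.hot ++ A₁.lim]
45. n6.tag = 19  [S.key + 2]
46. n6.live = -8  [f.env * 3 - 32]
47. n0.tag = -4  [S₁.live - 2]
48. n0.live = -3  [-3]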